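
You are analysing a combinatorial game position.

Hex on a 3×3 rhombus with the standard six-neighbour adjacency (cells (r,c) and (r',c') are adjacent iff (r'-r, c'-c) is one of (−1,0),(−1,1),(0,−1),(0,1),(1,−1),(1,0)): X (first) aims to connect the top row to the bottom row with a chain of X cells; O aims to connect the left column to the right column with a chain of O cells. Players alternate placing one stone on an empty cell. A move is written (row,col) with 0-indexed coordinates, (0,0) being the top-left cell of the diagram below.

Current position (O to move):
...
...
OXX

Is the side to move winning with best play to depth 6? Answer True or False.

O winning at [.../.../OXX]: True

p1 O@[.../.../OXX]: (0,0)[O../.../OXX]-1 (0,1)[.O./.../OXX]-1 (0,2)[..O/.../OXX]+1* (1,0)[.../O../OXX]-1 (1,1)[.../.O./OXX]+1 (1,2)[.../..O/OXX]-1
p2 X@[..O/.../OXX]: (0,0)[X.O/.../OXX]-1* (0,1)[.XO/.../OXX]-1 (1,0)[..O/X../OXX]-1 (1,1)[..O/.X./OXX]-1 (1,2)[..O/..X/OXX]-1
p3 O@[X.O/.../OXX]: (0,1)[XOO/.../OXX]+1* (1,0)[X.O/O../OXX]+1 (1,1)[X.O/.O./OXX]+1 (1,2)[X.O/..O/OXX]-1
p4 X@[XOO/.../OXX]: (1,0)[XOO/X../OXX]-1* (1,1)[XOO/.X./OXX]-1 (1,2)[XOO/..X/OXX]-1
p5 O@[XOO/X../OXX]: (1,1)[XOO/XO./OXX]+1* (1,2)[XOO/X.O/OXX]-1
p6 X@[XOO/XO./OXX] terminal -1; root [.../.../OXX] d6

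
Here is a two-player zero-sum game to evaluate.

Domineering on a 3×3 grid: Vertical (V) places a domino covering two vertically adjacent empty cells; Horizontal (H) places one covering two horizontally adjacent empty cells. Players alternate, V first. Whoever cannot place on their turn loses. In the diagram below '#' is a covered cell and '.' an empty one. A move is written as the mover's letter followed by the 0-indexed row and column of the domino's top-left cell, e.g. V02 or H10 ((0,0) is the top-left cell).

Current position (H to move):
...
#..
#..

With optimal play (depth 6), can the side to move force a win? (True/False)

[.../#../#..] H move#1: H00:-1/##./#../#.., H01:-1/.##/#../#.., H11:+1/.../###/#..*, H21:-1/.../#../###
[.../###/#..] end (terminal -1, V#2); searched .../#../#.. to 6

H winning at [.../#../#..]: True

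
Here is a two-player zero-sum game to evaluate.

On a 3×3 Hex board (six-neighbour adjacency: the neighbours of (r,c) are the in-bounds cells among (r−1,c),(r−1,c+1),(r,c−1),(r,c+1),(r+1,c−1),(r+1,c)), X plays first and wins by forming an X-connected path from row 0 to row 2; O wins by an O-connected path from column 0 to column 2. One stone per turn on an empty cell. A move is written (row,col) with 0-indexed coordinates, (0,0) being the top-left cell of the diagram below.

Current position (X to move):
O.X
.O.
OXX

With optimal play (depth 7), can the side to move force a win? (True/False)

ply 1, X at O.X/.O./OXX | (0,1)=-1→OXX/.O./OXX; (1,0)=-1→O.X/XO./OXX; (1,2)=+1→O.X/.OX/OXX*
ply 2: O.X/.OX/OXX is terminal -1 (O); from O.X/.O./OXX depth 7

X winning at [O.X/.O./OXX]: True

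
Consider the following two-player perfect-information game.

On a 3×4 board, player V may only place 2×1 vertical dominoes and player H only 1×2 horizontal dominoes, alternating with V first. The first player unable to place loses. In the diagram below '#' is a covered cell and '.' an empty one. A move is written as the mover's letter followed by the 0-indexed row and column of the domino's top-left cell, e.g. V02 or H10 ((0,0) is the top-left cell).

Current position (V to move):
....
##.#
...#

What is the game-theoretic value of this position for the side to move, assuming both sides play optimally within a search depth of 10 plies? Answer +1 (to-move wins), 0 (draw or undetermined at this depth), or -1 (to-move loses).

value(..../##.#/...#, V) = -1

[..../##.#/...#] V move#1: V02:-1/..#./####/...#*, V12:-1/..../####/..##
[..#./####/...#] H move#2: H00:+1/###./####/...#*, H20:+1/..#./####/##.#, H21:+1/..#./####/.###
[###./####/...#] end (terminal -1, V#3); searched ..../##.#/...# to 10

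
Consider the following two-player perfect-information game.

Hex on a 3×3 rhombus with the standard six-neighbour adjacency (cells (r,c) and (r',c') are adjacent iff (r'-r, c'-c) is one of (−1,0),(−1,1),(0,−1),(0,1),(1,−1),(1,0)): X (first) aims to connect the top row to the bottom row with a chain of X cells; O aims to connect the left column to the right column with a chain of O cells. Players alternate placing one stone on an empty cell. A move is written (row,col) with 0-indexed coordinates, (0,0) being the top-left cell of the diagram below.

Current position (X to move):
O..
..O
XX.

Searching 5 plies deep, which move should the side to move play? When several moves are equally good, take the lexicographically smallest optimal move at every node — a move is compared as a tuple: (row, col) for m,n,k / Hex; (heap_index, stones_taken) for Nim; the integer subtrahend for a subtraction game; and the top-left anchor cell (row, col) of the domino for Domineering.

X's best at [O../..O/XX.]: (0,1)

p1 X@[O../..O/XX.]: (0,1)[OX./..O/XX.]+1* (0,2)[O.X/..O/XX.]-1 (1,0)[O../X.O/XX.]-1 (1,1)[O../.XO/XX.]+1 (2,2)[O../..O/XXX]-1
p2 O@[OX./..O/XX.]: (0,2)[OXO/..O/XX.]-1* (1,0)[OX./O.O/XX.]-1 (1,1)[OX./.OO/XX.]-1 (2,2)[OX./..O/XXO]-1
p3 X@[OXO/..O/XX.]: (1,0)[OXO/X.O/XX.]+1* (1,1)[OXO/.XO/XX.]+1 (2,2)[OXO/..O/XXX]+1
p4 O@[OXO/X.O/XX.] terminal -1; root [O../..O/XX.] d5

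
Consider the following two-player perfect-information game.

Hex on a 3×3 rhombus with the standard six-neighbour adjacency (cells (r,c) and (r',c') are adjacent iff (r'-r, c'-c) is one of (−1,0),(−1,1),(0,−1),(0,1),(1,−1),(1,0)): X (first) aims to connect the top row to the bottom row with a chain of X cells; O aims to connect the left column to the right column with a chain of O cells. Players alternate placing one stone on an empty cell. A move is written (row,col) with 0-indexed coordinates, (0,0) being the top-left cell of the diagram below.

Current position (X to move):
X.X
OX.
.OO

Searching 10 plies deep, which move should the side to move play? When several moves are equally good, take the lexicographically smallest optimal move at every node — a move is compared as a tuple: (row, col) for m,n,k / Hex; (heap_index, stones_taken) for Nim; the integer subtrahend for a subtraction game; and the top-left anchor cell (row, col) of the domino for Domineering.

X's best at [X.X/OX./.OO]: (2,0)

[X.X/OX./.OO] X move#1: (0,1):-1/XXX/OX./.OO, (1,2):-1/X.X/OXX/.OO, (2,0):+1/X.X/OX./XOO*
[X.X/OX./XOO] end (terminal -1, O#2); searched X.X/OX./.OO to 10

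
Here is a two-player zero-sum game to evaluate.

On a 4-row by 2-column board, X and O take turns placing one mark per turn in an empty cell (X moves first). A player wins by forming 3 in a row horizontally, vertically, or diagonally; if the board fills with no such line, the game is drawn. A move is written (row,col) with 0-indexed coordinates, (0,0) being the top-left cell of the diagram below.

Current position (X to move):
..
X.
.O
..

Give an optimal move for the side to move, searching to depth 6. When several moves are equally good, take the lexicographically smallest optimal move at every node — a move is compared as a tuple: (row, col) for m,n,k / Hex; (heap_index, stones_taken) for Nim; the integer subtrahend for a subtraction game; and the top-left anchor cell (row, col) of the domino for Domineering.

ply 1, X at ../X./.O/.. | (0,0)=+0→X./X./.O/..; (0,1)=+0→.X/X./.O/..; (1,1)=+0→../XX/.O/..; (2,0)=+1→../X./XO/..*; (3,0)=+0→../X./.O/X.; (3,1)=+0→../X./.O/.X
ply 2, O at ../X./XO/.. | (0,0)=-1→O./X./XO/..*; (0,1)=-1→.O/X./XO/..; (1,1)=-1→../XO/XO/..; (3,0)=-1→../X./XO/O.; (3,1)=-1→../X./XO/.O
ply 3, X at O./X./XO/.. | (0,1)=+0→OX/X./XO/..; (1,1)=+0→O./XX/XO/..; (3,0)=+1→O./X./XO/X.*; (3,1)=+0→O./X./XO/.X
ply 4: O./X./XO/X. is terminal -1 (O); from ../X./.O/.. depth 6

X's best at [../X./.O/..]: (2,0)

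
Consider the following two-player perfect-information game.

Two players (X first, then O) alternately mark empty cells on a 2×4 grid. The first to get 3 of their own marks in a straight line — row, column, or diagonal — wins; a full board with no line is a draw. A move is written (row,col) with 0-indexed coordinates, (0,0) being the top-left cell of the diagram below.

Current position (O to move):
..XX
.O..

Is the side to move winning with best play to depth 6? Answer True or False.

O winning at [..XX/.O..]: False

ply 1, O at ..XX/.O.. | (0,0)=-1→O.XX/.O..; (0,1)=+0→.OXX/.O..*; (1,0)=-1→..XX/OO..; (1,2)=-1→..XX/.OO.; (1,3)=-1→..XX/.O.O
ply 2, X at .OXX/.O.. | (0,0)=-1→XOXX/.O..; (1,0)=+0→.OXX/XO..*; (1,2)=+0→.OXX/.OX.; (1,3)=+0→.OXX/.O.X
ply 3, O at .OXX/XO.. | (0,0)=+0→OOXX/XO..*; (1,2)=+0→.OXX/XOO.; (1,3)=+0→.OXX/XO.O
ply 4, X at OOXX/XO.. | (1,2)=+0→OOXX/XOX.*; (1,3)=+0→OOXX/XO.X
ply 5, O at OOXX/XOX. | (1,3)=+0→OOXX/XOXO*
ply 6: OOXX/XOXO is terminal +0 (X); from ..XX/.O.. depth 6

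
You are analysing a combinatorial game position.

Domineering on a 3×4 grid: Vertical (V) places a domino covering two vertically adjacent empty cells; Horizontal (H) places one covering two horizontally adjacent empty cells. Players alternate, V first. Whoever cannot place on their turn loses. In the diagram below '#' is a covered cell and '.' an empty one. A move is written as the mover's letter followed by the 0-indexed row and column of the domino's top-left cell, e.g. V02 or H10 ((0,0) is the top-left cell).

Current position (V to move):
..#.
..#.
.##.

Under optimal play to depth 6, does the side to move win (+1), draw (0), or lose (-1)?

[..#./..#./.##.] V move#1: V00:+1/#.#./#.#./.##.*, V01:+1/.##./.##./.##., V03:-1/..##/..##/.##., V10:+1/..#./#.#./###., V13:-1/..#./..##/.###
[#.#./#.#./.##.] end (terminal -1, H#2); searched ..#./..#./.##. to 6

value(..#./..#./.##., V) = +1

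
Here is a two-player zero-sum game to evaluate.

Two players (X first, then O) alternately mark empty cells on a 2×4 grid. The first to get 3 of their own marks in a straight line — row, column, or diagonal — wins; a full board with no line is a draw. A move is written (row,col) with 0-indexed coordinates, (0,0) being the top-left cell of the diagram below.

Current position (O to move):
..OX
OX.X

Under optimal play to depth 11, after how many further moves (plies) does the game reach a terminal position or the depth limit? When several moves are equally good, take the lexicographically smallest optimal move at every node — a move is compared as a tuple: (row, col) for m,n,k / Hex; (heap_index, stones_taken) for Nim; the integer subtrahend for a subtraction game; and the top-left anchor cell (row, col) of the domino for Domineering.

[..OX/OX.X] O move#1: (0,0):-1/O.OX/OX.X, (0,1):-1/.OOX/OX.X, (1,2):+0/..OX/OXOX*
[..OX/OXOX] X move#2: (0,0):+0/X.OX/OXOX*, (0,1):+0/.XOX/OXOX
[X.OX/OXOX] O move#3: (0,1):+0/XOOX/OXOX*
[XOOX/OXOX] end (terminal +0, X#4); searched ..OX/OX.X to 11

PV length from [..OX/OX.X]: 3 plies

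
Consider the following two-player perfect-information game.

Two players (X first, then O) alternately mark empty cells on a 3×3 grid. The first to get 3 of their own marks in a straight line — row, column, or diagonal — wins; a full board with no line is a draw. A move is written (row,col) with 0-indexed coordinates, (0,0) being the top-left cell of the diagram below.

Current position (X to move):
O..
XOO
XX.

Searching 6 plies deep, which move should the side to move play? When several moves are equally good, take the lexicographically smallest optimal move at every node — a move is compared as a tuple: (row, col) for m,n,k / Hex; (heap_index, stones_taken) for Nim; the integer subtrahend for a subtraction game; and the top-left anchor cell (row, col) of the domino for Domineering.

X's best at [O../XOO/XX.]: (2,2)

ply 1, X at O../XOO/XX. | (0,1)=-1→OX./XOO/XX.; (0,2)=-1→O.X/XOO/XX.; (2,2)=+1→O../XOO/XXX*
ply 2: O../XOO/XXX is terminal -1 (O); from O../XOO/XX. depth 6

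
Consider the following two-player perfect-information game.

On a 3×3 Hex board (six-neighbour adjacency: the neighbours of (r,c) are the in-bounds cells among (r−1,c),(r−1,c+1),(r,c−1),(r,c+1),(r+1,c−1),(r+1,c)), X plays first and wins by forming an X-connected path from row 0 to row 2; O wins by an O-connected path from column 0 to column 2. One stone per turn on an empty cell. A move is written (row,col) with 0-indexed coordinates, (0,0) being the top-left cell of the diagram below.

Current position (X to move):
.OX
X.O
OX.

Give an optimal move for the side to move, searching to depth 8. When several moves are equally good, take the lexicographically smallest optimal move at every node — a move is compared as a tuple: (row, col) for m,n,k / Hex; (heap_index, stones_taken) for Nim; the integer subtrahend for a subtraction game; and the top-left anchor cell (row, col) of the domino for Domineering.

X's best at [.OX/X.O/OX.]: (1,1)

[.OX/X.O/OX.] X move#1: (0,0):-1/XOX/X.O/OX., (1,1):+1/.OX/XXO/OX.*, (2,2):-1/.OX/X.O/OXX
[.OX/XXO/OX.] end (terminal -1, O#2); searched .OX/X.O/OX. to 8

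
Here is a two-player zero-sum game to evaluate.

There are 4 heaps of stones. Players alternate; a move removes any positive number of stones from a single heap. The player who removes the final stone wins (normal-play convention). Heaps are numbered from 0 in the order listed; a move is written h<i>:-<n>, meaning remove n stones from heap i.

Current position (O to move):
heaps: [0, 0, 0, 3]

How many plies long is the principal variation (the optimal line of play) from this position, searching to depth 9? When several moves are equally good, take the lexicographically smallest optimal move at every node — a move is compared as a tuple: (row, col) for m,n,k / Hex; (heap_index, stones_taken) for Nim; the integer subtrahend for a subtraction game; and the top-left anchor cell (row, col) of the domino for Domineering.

PV length from [(0,0,0,3)]: 1 ply

[(0,0,0,3)] O move#1: h3:-1:-1/(0,0,0,2), h3:-2:-1/(0,0,0,1), h3:-3:+1/(0,0,0,0)*
[(0,0,0,0)] end (terminal -1, X#2); searched (0,0,0,3) to 9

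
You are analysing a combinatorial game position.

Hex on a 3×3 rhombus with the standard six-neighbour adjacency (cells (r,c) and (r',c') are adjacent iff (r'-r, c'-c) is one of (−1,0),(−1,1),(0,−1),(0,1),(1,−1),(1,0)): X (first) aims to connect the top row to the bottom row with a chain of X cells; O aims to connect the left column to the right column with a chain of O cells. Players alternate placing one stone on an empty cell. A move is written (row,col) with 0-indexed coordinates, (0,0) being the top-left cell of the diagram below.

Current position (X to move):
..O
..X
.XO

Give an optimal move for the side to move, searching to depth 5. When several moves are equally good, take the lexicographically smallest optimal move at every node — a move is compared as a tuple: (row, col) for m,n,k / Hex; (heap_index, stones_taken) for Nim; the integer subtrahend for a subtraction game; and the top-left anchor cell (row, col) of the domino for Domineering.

X's best at [..O/..X/.XO]: (1,0)

p1 X@[..O/..X/.XO]: (0,0)[X.O/..X/.XO]-1 (0,1)[.XO/..X/.XO]-1 (1,0)[..O/X.X/.XO]+1* (1,1)[..O/.XX/.XO]-1 (2,0)[..O/..X/XXO]-1
p2 O@[..O/X.X/.XO]: (0,0)[O.O/X.X/.XO]-1* (0,1)[.OO/X.X/.XO]-1 (1,1)[..O/XOX/.XO]-1 (2,0)[..O/X.X/OXO]-1
p3 X@[O.O/X.X/.XO]: (0,1)[OXO/X.X/.XO]+1* (1,1)[O.O/XXX/.XO]-1 (2,0)[O.O/X.X/XXO]-1
p4 O@[OXO/X.X/.XO]: (1,1)[OXO/XOX/.XO]-1* (2,0)[OXO/X.X/OXO]-1
p5 X@[OXO/XOX/.XO]: (2,0)[OXO/XOX/XXO]+1*
p6 O@[OXO/XOX/XXO] terminal -1; root [..O/..X/.XO] d5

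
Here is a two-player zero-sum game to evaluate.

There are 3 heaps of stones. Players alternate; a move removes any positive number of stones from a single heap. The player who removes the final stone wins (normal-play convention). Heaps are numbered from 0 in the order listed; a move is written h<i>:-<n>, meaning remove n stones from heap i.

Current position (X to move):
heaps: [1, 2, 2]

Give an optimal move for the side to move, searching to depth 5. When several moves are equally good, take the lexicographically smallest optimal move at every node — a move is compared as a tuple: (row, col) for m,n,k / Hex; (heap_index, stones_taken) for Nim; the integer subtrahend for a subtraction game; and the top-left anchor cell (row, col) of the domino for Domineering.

X's best at [(1,2,2)]: h0:-1

ply 1, X at (1,2,2) | h0:-1=+1→(0,2,2)*; h1:-1=-1→(1,1,2); h1:-2=-1→(1,0,2); h2:-1=-1→(1,2,1); h2:-2=-1→(1,2,0)
ply 2, O at (0,2,2) | h1:-1=-1→(0,1,2)*; h1:-2=-1→(0,0,2); h2:-1=-1→(0,2,1); h2:-2=-1→(0,2,0)
ply 3, X at (0,1,2) | h1:-1=-1→(0,0,2); h2:-1=+1→(0,1,1)*; h2:-2=-1→(0,1,0)
ply 4, O at (0,1,1) | h1:-1=-1→(0,0,1)*; h2:-1=-1→(0,1,0)
ply 5, X at (0,0,1) | h2:-1=+1→(0,0,0)*
ply 6: (0,0,0) is terminal -1 (O); from (1,2,2) depth 5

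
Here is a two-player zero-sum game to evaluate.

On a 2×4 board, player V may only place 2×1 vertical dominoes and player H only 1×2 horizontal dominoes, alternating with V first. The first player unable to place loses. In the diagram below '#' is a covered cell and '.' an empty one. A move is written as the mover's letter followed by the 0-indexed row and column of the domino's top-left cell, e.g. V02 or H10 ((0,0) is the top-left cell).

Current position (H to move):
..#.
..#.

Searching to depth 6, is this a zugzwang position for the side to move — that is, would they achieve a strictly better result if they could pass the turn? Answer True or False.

zugzwang(..#./..#., H) = False

p1 H@[..#./..#.]: H00[###./..#.]+1* H10[..#./###.]+1
p2 V@[###./..#.]: V03[####/..##]-1*
p3 H@[####/..##]: H10[####/####]+1*
p4 V@[####/####] terminal -1; root [..#./..#.] d6
suppose H passes — search the same position with V to move:
pass> p1 V@[..#./..#.]: V00[#.#./#.#.]+1* V01[.##./.##.]+1 V03[..##/..##]-1
pass> p2 H@[#.#./#.#.] terminal -1; root [..#./..#.] d6
for H: play +1, pass -1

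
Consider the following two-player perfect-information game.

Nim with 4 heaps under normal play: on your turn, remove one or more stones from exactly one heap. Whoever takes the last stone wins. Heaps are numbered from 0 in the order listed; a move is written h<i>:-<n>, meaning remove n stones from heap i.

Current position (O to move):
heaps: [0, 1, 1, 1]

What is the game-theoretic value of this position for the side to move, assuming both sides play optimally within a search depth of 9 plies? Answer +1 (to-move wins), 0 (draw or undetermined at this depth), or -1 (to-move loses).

value((0,1,1,1), O) = +1

[(0,1,1,1)] O move#1: h1:-1:+1/(0,0,1,1)*, h2:-1:+1/(0,1,0,1), h3:-1:+1/(0,1,1,0)
[(0,0,1,1)] X move#2: h2:-1:-1/(0,0,0,1)*, h3:-1:-1/(0,0,1,0)
[(0,0,0,1)] O move#3: h3:-1:+1/(0,0,0,0)*
[(0,0,0,0)] end (terminal -1, X#4); searched (0,1,1,1) to 9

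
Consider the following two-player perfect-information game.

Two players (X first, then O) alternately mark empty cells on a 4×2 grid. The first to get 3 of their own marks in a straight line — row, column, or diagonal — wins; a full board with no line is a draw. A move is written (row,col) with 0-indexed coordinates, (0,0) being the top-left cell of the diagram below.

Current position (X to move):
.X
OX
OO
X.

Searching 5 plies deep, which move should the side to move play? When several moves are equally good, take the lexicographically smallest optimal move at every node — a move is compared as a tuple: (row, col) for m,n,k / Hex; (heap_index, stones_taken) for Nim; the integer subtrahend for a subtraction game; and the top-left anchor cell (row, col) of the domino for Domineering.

X's best at [.X/OX/OO/X.]: (0,0)

ply 1, X at .X/OX/OO/X. | (0,0)=+0→XX/OX/OO/X.*; (3,1)=-1→.X/OX/OO/XX
ply 2, O at XX/OX/OO/X. | (3,1)=+0→XX/OX/OO/XO*
ply 3: XX/OX/OO/XO is terminal +0 (X); from .X/OX/OO/X. depth 5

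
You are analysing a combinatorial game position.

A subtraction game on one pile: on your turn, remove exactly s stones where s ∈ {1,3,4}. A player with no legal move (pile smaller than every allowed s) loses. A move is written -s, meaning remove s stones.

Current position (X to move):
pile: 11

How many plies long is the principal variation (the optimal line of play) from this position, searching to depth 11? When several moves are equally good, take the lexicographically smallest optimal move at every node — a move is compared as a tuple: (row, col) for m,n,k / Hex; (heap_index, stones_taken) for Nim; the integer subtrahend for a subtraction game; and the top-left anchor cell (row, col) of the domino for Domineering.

PV length from [11]: 5 plies

[11] X move#1: -1:-1/10, -3:-1/8, -4:+1/7*
[7] O move#2: -1:-1/6*, -3:-1/4, -4:-1/3
[6] X move#3: -1:-1/5, -3:-1/3, -4:+1/2*
[2] O move#4: -1:-1/1*
[1] X move#5: -1:+1/0*
[0] end (terminal -1, O#6); searched 11 to 11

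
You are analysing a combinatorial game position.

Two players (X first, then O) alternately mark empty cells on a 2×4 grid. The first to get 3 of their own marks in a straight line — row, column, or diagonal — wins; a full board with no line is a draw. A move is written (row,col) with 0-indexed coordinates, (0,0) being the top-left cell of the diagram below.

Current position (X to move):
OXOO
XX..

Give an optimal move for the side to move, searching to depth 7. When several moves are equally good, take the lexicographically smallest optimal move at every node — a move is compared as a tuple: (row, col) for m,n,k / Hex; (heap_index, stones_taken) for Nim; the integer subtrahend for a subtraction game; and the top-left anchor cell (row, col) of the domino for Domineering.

X's best at [OXOO/XX..]: (1,2)

p1 X@[OXOO/XX..]: (1,2)[OXOO/XXX.]+1* (1,3)[OXOO/XX.X]+0
p2 O@[OXOO/XXX.] terminal -1; root [OXOO/XX..] d7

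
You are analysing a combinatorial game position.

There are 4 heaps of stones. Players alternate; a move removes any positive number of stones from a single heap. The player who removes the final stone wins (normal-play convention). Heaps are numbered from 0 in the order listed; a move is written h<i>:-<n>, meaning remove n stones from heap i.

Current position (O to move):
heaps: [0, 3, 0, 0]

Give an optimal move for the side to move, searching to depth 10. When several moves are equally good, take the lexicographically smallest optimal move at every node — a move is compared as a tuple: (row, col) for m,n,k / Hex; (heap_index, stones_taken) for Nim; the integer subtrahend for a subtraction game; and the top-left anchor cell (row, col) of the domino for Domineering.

O's best at [(0,3,0,0)]: h1:-3

p1 O@[(0,3,0,0)]: h1:-1[(0,2,0,0)]-1 h1:-2[(0,1,0,0)]-1 h1:-3[(0,0,0,0)]+1*
p2 X@[(0,0,0,0)] terminal -1; root [(0,3,0,0)] d10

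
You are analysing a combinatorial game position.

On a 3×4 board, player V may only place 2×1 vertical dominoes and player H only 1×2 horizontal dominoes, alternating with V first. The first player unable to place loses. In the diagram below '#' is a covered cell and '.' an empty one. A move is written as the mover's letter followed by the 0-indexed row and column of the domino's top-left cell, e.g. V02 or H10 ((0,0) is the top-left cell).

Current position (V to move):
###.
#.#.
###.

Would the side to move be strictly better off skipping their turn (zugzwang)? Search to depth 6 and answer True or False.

[###./#.#./###.] V move#1: V03:+1/####/#.##/###.*, V13:+1/###./#.##/####
[####/#.##/###.] end (terminal -1, H#2); searched ###./#.#./###. to 6
pass branch (H moves first from the same position):
  | [###./#.#./###.] end (terminal -1, H#1); searched ###./#.#./###. to 6
V moving scores +1; V passing scores +1

zugzwang(###./#.#./###., V) = False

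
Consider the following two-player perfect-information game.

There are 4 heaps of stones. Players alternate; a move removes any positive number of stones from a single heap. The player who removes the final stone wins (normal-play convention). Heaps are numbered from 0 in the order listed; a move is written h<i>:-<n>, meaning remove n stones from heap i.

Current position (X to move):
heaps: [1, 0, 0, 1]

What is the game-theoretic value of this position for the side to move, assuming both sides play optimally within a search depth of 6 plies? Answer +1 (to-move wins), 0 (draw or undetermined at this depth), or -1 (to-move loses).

value((1,0,0,1), X) = -1

p1 X@[(1,0,0,1)]: h0:-1[(0,0,0,1)]-1* h3:-1[(1,0,0,0)]-1
p2 O@[(0,0,0,1)]: h3:-1[(0,0,0,0)]+1*
p3 X@[(0,0,0,0)] terminal -1; root [(1,0,0,1)] d6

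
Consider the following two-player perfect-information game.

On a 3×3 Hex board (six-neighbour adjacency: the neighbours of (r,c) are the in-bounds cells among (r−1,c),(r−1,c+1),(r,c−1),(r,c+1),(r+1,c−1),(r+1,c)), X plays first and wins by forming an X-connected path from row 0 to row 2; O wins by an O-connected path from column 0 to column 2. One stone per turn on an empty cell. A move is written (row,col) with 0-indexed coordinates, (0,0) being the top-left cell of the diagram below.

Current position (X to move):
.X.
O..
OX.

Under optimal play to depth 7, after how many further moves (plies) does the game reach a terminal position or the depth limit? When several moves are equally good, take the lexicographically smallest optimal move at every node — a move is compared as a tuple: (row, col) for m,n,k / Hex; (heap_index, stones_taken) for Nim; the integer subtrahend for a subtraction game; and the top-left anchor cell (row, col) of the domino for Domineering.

PV length from [.X./O../OX.]: 3 plies

p1 X@[.X./O../OX.]: (0,0)[XX./O../OX.]-1 (0,2)[.XX/O../OX.]+1* (1,1)[.X./OX./OX.]+1 (1,2)[.X./O.X/OX.]+1 (2,2)[.X./O../OXX]-1
p2 O@[.XX/O../OX.]: (0,0)[OXX/O../OX.]-1* (1,1)[.XX/OO./OX.]-1 (1,2)[.XX/O.O/OX.]-1 (2,2)[.XX/O../OXO]-1
p3 X@[OXX/O../OX.]: (1,1)[OXX/OX./OX.]+1* (1,2)[OXX/O.X/OX.]+1 (2,2)[OXX/O../OXX]+1
p4 O@[OXX/OX./OX.] terminal -1; root [.X./O../OX.] d7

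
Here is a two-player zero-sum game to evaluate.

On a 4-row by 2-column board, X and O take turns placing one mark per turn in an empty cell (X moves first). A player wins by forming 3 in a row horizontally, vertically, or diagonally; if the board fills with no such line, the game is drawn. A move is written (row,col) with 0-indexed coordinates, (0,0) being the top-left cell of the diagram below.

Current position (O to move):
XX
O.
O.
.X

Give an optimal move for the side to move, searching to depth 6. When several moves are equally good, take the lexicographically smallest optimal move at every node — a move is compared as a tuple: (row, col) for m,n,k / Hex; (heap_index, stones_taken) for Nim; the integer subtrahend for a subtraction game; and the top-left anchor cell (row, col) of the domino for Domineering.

O's best at [XX/O./O./.X]: (3,0)

p1 O@[XX/O./O./.X]: (1,1)[XX/OO/O./.X]+0 (2,1)[XX/O./OO/.X]+0 (3,0)[XX/O./O./OX]+1*
p2 X@[XX/O./O./OX] terminal -1; root [XX/O./O./.X] d6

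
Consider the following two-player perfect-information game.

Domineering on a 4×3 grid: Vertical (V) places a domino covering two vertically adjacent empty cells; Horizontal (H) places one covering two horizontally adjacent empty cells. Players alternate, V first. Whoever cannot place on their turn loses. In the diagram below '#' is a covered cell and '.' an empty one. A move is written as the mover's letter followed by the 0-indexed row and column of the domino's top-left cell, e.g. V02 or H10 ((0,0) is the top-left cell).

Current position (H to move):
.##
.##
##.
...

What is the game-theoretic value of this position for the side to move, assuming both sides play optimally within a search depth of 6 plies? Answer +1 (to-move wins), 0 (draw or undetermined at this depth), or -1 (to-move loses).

ply 1, H at .##/.##/##./... | H30=-1→.##/.##/##./##.*; H31=-1→.##/.##/##./.##
ply 2, V at .##/.##/##./##. | V00=+1→###/###/##./##.*; V22=+1→.##/.##/###/###
ply 3: ###/###/##./##. is terminal -1 (H); from .##/.##/##./... depth 6

value(.##/.##/##./..., H) = -1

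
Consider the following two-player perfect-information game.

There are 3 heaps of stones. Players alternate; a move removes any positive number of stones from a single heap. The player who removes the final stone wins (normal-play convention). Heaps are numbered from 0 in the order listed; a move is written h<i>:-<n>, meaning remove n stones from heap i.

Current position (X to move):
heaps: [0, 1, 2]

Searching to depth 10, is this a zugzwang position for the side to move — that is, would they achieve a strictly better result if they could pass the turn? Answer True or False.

ply 1, X at (0,1,2) | h1:-1=-1→(0,0,2); h2:-1=+1→(0,1,1)*; h2:-2=-1→(0,1,0)
ply 2, O at (0,1,1) | h1:-1=-1→(0,0,1)*; h2:-1=-1→(0,1,0)
ply 3, X at (0,0,1) | h2:-1=+1→(0,0,0)*
ply 4: (0,0,0) is terminal -1 (O); from (0,1,2) depth 10
if X skipped the turn, O would face:
~ ply 1, O at (0,1,2) | h1:-1=-1→(0,0,2); h2:-1=+1→(0,1,1)*; h2:-2=-1→(0,1,0)
~ ply 2, X at (0,1,1) | h1:-1=-1→(0,0,1)*; h2:-1=-1→(0,1,0)
~ ply 3, O at (0,0,1) | h2:-1=+1→(0,0,0)*
~ ply 4: (0,0,0) is terminal -1 (X); from (0,1,2) depth 10
compare (X): move=+1 vs pass=-1

zugzwang((0,1,2), X) = False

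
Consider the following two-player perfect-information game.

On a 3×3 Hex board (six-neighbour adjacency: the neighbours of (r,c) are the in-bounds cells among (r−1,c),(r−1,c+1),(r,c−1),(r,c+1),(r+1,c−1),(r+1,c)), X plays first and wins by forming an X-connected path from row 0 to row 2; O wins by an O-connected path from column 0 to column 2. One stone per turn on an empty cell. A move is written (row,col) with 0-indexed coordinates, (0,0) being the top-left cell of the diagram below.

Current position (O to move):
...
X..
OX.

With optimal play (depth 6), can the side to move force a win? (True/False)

O winning at [.../X../OX.]: True

p1 O@[.../X../OX.]: (0,0)[O../X../OX.]-1 (0,1)[.O./X../OX.]-1 (0,2)[..O/X../OX.]-1 (1,1)[.../XO./OX.]+1* (1,2)[.../X.O/OX.]-1 (2,2)[.../X../OXO]-1
p2 X@[.../XO./OX.]: (0,0)[X../XO./OX.]-1* (0,1)[.X./XO./OX.]-1 (0,2)[..X/XO./OX.]-1 (1,2)[.../XOX/OX.]-1 (2,2)[.../XO./OXX]-1
p3 O@[X../XO./OX.]: (0,1)[XO./XO./OX.]+1* (0,2)[X.O/XO./OX.]+1 (1,2)[X../XOO/OX.]+1 (2,2)[X../XO./OXO]+1
p4 X@[XO./XO./OX.]: (0,2)[XOX/XO./OX.]-1* (1,2)[XO./XOX/OX.]-1 (2,2)[XO./XO./OXX]-1
p5 O@[XOX/XO./OX.]: (1,2)[XOX/XOO/OX.]+1* (2,2)[XOX/XO./OXO]-1
p6 X@[XOX/XOO/OX.] terminal -1; root [.../X../OX.] d6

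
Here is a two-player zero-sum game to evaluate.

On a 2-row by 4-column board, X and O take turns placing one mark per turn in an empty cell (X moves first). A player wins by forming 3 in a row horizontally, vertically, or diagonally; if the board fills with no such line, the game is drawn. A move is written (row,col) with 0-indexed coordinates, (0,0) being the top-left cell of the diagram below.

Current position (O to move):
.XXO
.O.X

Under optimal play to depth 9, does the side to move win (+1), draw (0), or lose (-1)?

value(.XXO/.O.X, O) = 0

p1 O@[.XXO/.O.X]: (0,0)[OXXO/.O.X]+0* (1,0)[.XXO/OO.X]-1 (1,2)[.XXO/.OOX]-1
p2 X@[OXXO/.O.X]: (1,0)[OXXO/XO.X]+0* (1,2)[OXXO/.OXX]+0
p3 O@[OXXO/XO.X]: (1,2)[OXXO/XOOX]+0*
p4 X@[OXXO/XOOX] terminal +0; root [.XXO/.O.X] d9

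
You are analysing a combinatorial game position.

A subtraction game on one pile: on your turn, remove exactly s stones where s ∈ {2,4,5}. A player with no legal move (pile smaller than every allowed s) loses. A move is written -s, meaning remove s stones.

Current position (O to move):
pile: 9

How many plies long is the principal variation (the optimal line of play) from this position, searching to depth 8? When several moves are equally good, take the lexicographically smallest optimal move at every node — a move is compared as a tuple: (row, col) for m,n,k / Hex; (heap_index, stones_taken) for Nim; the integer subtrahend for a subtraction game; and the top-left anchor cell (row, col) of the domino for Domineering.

PV length from [9]: 3 plies

p1 O@[9]: -2[7]+1* -4[5]-1 -5[4]-1
p2 X@[7]: -2[5]-1* -4[3]-1 -5[2]-1
p3 O@[5]: -2[3]-1 -4[1]+1* -5[0]+1
p4 X@[1] terminal -1; root [9] d8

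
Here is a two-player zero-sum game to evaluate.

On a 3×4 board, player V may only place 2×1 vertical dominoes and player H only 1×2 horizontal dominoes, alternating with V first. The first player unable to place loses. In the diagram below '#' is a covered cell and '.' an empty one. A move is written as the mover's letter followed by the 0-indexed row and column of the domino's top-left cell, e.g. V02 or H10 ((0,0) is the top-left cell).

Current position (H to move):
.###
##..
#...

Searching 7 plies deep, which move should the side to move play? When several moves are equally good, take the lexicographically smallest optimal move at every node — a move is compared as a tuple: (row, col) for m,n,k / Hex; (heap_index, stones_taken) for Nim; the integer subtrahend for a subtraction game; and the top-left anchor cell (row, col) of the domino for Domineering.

H's best at [.###/##../#...]: H12

[.###/##../#...] H move#1: H12:+1/.###/####/#...*, H21:-1/.###/##../###., H22:+1/.###/##../#.##
[.###/####/#...] end (terminal -1, V#2); searched .###/##../#... to 7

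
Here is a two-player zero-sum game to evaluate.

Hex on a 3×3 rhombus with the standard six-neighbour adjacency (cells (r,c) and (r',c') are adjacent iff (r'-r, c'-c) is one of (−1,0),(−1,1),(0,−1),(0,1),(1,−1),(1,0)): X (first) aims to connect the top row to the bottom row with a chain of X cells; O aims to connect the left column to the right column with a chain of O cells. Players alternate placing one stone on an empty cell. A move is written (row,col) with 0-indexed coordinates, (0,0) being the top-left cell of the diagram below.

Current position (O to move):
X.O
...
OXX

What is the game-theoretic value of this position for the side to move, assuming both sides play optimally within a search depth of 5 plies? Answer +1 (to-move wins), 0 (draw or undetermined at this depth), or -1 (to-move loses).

value(X.O/.../OXX, O) = +1

[X.O/.../OXX] O move#1: (0,1):+1/XOO/.../OXX*, (1,0):+1/X.O/O../OXX, (1,1):+1/X.O/.O./OXX, (1,2):-1/X.O/..O/OXX
[XOO/.../OXX] X move#2: (1,0):-1/XOO/X../OXX*, (1,1):-1/XOO/.X./OXX, (1,2):-1/XOO/..X/OXX
[XOO/X../OXX] O move#3: (1,1):+1/XOO/XO./OXX*, (1,2):-1/XOO/X.O/OXX
[XOO/XO./OXX] end (terminal -1, X#4); searched X.O/.../OXX to 5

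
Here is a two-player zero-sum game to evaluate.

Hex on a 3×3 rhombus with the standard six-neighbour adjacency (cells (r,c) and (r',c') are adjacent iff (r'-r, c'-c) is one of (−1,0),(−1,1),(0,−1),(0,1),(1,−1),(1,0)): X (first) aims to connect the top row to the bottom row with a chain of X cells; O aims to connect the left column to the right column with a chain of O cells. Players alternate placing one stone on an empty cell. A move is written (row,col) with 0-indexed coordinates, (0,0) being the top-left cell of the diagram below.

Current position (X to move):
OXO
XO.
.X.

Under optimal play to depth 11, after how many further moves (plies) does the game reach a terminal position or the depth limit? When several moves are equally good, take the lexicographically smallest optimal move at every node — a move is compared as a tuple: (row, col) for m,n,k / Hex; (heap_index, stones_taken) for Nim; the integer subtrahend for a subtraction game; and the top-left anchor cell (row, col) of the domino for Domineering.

PV length from [OXO/XO./.X.]: 1 ply

[OXO/XO./.X.] X move#1: (1,2):-1/OXO/XOX/.X., (2,0):+1/OXO/XO./XX.*, (2,2):-1/OXO/XO./.XX
[OXO/XO./XX.] end (terminal -1, O#2); searched OXO/XO./.X. to 11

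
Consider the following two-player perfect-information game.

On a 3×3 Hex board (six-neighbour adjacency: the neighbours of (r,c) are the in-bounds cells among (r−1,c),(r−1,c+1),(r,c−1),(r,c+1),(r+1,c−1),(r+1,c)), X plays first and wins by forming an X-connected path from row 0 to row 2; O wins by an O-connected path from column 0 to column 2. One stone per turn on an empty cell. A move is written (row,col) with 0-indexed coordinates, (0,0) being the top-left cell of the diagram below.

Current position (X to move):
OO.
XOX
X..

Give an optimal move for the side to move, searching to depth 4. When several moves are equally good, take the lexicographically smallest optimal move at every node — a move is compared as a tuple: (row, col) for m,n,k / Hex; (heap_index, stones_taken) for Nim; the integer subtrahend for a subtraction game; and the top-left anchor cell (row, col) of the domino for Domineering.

ply 1, X at OO./XOX/X.. | (0,2)=+1→OOX/XOX/X..*; (2,1)=-1→OO./XOX/XX.; (2,2)=-1→OO./XOX/X.X
ply 2, O at OOX/XOX/X.. | (2,1)=-1→OOX/XOX/XO.*; (2,2)=-1→OOX/XOX/X.O
ply 3, X at OOX/XOX/XO. | (2,2)=+1→OOX/XOX/XOX*
ply 4: OOX/XOX/XOX is terminal -1 (O); from OO./XOX/X.. depth 4

X's best at [OO./XOX/X..]: (0,2)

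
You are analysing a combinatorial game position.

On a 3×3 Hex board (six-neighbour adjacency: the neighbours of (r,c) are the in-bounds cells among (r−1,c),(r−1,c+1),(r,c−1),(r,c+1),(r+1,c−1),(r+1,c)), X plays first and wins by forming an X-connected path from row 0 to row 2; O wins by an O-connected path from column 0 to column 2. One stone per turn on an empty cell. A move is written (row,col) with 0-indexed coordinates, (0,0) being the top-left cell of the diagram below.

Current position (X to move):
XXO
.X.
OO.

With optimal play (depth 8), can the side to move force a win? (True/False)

X winning at [XXO/.X./OO.]: False

ply 1, X at XXO/.X./OO. | (1,0)=-1→XXO/XX./OO.*; (1,2)=-1→XXO/.XX/OO.; (2,2)=-1→XXO/.X./OOX
ply 2, O at XXO/XX./OO. | (1,2)=+1→XXO/XXO/OO.*; (2,2)=+1→XXO/XX./OOO
ply 3: XXO/XXO/OO. is terminal -1 (X); from XXO/.X./OO. depth 8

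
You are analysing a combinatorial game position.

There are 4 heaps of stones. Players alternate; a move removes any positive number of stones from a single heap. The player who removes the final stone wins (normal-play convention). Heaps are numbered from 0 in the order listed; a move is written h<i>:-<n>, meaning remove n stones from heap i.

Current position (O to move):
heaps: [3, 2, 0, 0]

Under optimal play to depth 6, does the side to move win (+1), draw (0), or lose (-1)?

value((3,2,0,0), O) = +1

ply 1, O at (3,2,0,0) | h0:-1=+1→(2,2,0,0)*; h0:-2=-1→(1,2,0,0); h0:-3=-1→(0,2,0,0); h1:-1=-1→(3,1,0,0); h1:-2=-1→(3,0,0,0)
ply 2, X at (2,2,0,0) | h0:-1=-1→(1,2,0,0)*; h0:-2=-1→(0,2,0,0); h1:-1=-1→(2,1,0,0); h1:-2=-1→(2,0,0,0)
ply 3, O at (1,2,0,0) | h0:-1=-1→(0,2,0,0); h1:-1=+1→(1,1,0,0)*; h1:-2=-1→(1,0,0,0)
ply 4, X at (1,1,0,0) | h0:-1=-1→(0,1,0,0)*; h1:-1=-1→(1,0,0,0)
ply 5, O at (0,1,0,0) | h1:-1=+1→(0,0,0,0)*
ply 6: (0,0,0,0) is terminal -1 (X); from (3,2,0,0) depth 6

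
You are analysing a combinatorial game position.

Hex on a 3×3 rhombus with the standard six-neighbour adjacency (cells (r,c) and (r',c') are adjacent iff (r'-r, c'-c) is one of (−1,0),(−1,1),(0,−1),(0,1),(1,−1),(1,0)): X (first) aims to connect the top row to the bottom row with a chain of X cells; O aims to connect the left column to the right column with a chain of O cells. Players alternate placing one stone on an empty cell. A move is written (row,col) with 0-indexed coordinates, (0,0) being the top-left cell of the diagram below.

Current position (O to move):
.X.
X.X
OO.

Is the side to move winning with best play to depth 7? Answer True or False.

O winning at [.X./X.X/OO.]: True

[.X./X.X/OO.] O move#1: (0,0):-1/OX./X.X/OO., (0,2):+1/.XO/X.X/OO.*, (1,1):+1/.X./XOX/OO., (2,2):+1/.X./X.X/OOO
[.XO/X.X/OO.] X move#2: (0,0):-1/XXO/X.X/OO.*, (1,1):-1/.XO/XXX/OO., (2,2):-1/.XO/X.X/OOX
[XXO/X.X/OO.] O move#3: (1,1):+1/XXO/XOX/OO.*, (2,2):+1/XXO/X.X/OOO
[XXO/XOX/OO.] end (terminal -1, X#4); searched .X./X.X/OO. to 7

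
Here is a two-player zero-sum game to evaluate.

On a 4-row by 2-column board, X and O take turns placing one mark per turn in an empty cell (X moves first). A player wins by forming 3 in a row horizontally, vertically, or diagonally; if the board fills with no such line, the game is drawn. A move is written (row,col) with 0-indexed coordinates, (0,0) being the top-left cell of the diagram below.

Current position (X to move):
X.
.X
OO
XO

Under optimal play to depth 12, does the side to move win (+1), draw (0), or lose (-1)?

value(X./.X/OO/XO, X) = 0

ply 1, X at X./.X/OO/XO | (0,1)=+0→XX/.X/OO/XO*; (1,0)=+0→X./XX/OO/XO
ply 2, O at XX/.X/OO/XO | (1,0)=+0→XX/OX/OO/XO*
ply 3: XX/OX/OO/XO is terminal +0 (X); from X./.X/OO/XO depth 12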